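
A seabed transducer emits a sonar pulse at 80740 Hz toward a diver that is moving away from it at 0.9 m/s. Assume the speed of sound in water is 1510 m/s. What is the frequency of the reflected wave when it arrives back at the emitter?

80644 Hz

At the diver (a moving observer), f₁ = f₀ · (v − u)/v = 80740 × 1509.1/1510 ≈ 80692 Hz.
The reflection then acts as a moving source: f₂ = f₁ · v/(v + u) ≈ 80644 Hz.
Equivalently f₂ = f₀ · (v − u)/(v + u).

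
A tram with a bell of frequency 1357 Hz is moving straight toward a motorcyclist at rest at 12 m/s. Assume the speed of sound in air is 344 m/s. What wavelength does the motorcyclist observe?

Moving source, stationary observer: f' = f · v/(v − v_s) since the source is approaching.
f' = 1357 × 344/(344 − 12) ≈ 1406 Hz.
λ' = v/f' = 344/1406.05 ≈ 24.5 cm.

24.5 cm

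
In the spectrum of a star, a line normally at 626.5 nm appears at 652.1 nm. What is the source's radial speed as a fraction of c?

λ'/λ₀ = 1.0409 > 1 (redshift), so the source is receding.
λ'/λ₀ = √((1 + β)/(1 − β)) for a receding source ⇒ β = (r² − 1)/(r² + 1) with r = λ'/λ₀.
β = (1.0834 − 1)/(1.0834 + 1) ≈ 0.040.

0.040c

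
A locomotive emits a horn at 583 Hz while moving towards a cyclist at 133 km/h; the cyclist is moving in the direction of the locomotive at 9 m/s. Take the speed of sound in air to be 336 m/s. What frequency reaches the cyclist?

133 km/h = 36.94 m/s.
With source approaching and observer approaching, f' = f · (v + v_o)/(v − v_s).
f' = 583 × (336 + 9)/(336 − 36.94) = 583 × 345/299.06 ≈ 673 Hz.

673 Hz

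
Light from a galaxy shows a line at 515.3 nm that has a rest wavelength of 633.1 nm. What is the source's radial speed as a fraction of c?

0.203c

λ'/λ₀ = 0.8139 < 1 (blueshift), so the source is approaching.
λ'/λ₀ = √((1 − β)/(1 + β)) for an approaching source ⇒ β = (1 − r²)/(1 + r²) with r = λ'/λ₀.
β = (1 − 0.6625)/(1 + 0.6625) ≈ 0.203.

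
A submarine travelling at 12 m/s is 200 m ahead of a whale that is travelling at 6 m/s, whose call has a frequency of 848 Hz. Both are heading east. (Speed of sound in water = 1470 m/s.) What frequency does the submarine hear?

The submarine is ahead, so the whale is moving toward it while the submarine is moving away from the whale.
Both move, so f' = f · (v − v_o)/(v − v_s).
f' = 848 × (1470 − 12)/(1470 − 6) = 848 × 1458/1464 ≈ 845 Hz.

845 Hz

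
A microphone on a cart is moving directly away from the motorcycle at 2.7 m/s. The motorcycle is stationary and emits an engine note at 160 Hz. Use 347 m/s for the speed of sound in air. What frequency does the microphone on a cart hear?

Only the observer moves, away from the source, so f' = f · (v − v_o)/v.
f' = 160 × (347 − 2.7)/347 = 160 × 344.3/347 ≈ 159 Hz.

159 Hz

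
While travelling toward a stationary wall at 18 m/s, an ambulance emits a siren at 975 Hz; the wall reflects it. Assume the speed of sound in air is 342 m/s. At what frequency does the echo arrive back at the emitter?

The wall receives the sound from a moving source: f₁ = f₀ · v/(v − v_e) = 975 × 342/324 ≈ 1029 Hz.
On the return leg the ambulance is a moving observer: f₂ = f₁ · (v + v_e)/v = 1029 × 360/342 ≈ 1083 Hz.

1083 Hz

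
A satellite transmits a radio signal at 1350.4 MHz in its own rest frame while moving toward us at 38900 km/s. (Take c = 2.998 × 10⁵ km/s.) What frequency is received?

1538.6 MHz

β = v/c = 38900/299800 = 0.1298.
Relativistic Doppler for frequency: f' = f₀ · √((1 + β)/(1 − β)).
f' = 1350.4 × √(1.1298/0.8702) = 1350.4 × 1.13939 ≈ 1538.6 MHz.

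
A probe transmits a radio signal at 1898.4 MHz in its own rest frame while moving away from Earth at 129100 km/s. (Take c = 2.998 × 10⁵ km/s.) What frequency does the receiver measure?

β = v/c = 129100/299800 = 0.4306.
Relativistic Doppler for frequency: f' = f₀ · √((1 − β)/(1 + β)).
f' = 1898.4 × √(0.5694/1.4306) = 1898.4 × 0.63087 ≈ 1197.6 MHz.

1197.6 MHz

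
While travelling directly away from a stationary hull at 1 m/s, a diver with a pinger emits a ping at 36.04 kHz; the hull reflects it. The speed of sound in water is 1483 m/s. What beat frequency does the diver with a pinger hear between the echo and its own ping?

48.6 Hz

The hull receives the sound from a moving source: f₁ = f₀ · v/(v + v_e) = 36.04 × 1483/1484 ≈ 36.0157 kHz.
On the return leg the diver with a pinger is a moving observer: f₂ = f₁ · (v − v_e)/v = 36.0157 × 1482/1483 ≈ 35.9914 kHz.
Equivalently f₂ = f₀ · (v − v_e)/(v + v_e).
Beat against the emitted tone (with f₀ = 36040 Hz): |f₂ − f₀| = 2v_e·f₀/(v + v_e) = 2 × 1 × 36040/1484 ≈ 48.6 Hz.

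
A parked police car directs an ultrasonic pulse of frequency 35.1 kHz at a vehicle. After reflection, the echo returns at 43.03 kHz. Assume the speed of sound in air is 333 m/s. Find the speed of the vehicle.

Double Doppler shift off a moving reflector: f₂ = f₀ · (v + u)/(v − u) (u > 0 toward emitter).
Rearranging, u = v · (f₂ − f₀)/(f₂ + f₀) = 333 × 7.93/78.13 ≈ 34 m/s.
So the vehicle is moving at 34 m/s toward the emitter.

34 m/s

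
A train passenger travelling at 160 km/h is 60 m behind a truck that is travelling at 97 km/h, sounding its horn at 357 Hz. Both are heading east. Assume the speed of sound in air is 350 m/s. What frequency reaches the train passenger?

97 km/h = 26.94 m/s; 160 km/h = 44.44 m/s.
The train passenger is behind, so the truck is moving away from it while the train passenger is moving toward the truck.
Both move, so f' = f · (v + v_o)/(v + v_s).
f' = 357 × (350 + 44.44)/(350 + 26.94) = 357 × 394.44/376.94 ≈ 374 Hz.

374 Hz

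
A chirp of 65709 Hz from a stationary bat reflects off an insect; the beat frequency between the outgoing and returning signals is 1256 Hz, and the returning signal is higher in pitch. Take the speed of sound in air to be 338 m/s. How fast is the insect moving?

Double Doppler shift off a moving reflector: f₂ = f₀ · (v + u)/(v − u) (u > 0 toward emitter).
Returning signal is higher, so f₂ = f₀ + Δf = 65709 + 1256 = 66965 Hz.
Rearranging, u = v · (f₂ − f₀)/(f₂ + f₀) = 338 × 1256/132674 ≈ 3.2 m/s.
So the insect is moving at 3.2 m/s toward the emitter.

3.2 m/s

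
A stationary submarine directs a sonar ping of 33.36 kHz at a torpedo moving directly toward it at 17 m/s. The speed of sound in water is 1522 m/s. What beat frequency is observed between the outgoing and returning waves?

The torpedo first receives the wave as a moving observer: f₁ = f₀ · (v + u)/v = 33.36 × (1522 + 17)/1522 ≈ 33.733 kHz.
The reflection then acts as a moving source: f₂ = f₁ · v/(v − u) ≈ 34.114 kHz.
Beat frequency (with f₀ = 33360 Hz): |f₂ − f₀| = 2u·f₀/(v − u) = 2 × 17 × 33360/1505 ≈ 754 Hz.

754 Hz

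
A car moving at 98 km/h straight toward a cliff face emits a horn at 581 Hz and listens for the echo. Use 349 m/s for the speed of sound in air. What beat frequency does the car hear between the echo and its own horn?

98 Hz

98 km/h = 27.22 m/s.
The cliff face receives the sound from a moving source: f₁ = f₀ · v/(v − v_e) = 581 × 349/321.78 ≈ 630.2 Hz.
On the return leg the car is a moving observer: f₂ = f₁ · (v + v_e)/v = 630.2 × 376.22/349 ≈ 679.3 Hz.
Beat against the emitted tone: |f₂ − f₀| = 2v_e·f₀/(v − v_e) = 2 × 27.22 × 581/321.78 ≈ 98 Hz.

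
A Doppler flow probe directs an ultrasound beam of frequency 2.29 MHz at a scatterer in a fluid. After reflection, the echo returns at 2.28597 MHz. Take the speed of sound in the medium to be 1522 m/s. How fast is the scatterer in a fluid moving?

Double Doppler shift off a moving reflector: f₂ = f₀ · (v + u)/(v − u) (u > 0 toward emitter).
Rearranging, u = v · (f₂ − f₀)/(f₂ + f₀) = 1522 × -0.00403/4.57597 ≈ -1.34 m/s.
So the scatterer in a fluid is moving at 1.34 m/s away from the emitter.

1.34 m/s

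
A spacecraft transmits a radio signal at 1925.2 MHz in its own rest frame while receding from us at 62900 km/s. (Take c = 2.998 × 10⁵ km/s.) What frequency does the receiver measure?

β = v/c = 62900/299800 = 0.2098.
Relativistic Doppler for frequency: f' = f₀ · √((1 − β)/(1 + β)).
f' = 1925.2 × √(0.7902/1.2098) = 1925.2 × 0.80818 ≈ 1555.9 MHz.

1555.9 MHz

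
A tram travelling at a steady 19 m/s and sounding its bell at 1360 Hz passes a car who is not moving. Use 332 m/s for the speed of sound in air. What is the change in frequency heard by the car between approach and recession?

156 Hz

Approaching: f₁ = f · v/(v − v_s) = 1360 × 332/313 ≈ 1443 Hz.
Receding: f₂ = f · v/(v + v_s) = 1360 × 332/351 ≈ 1286 Hz.
Drop: f₁ − f₂ = 2f·v·v_s/(v² − v_s²) = 2 × 1360 × 332 × 19/(332² − 19²) ≈ 156 Hz.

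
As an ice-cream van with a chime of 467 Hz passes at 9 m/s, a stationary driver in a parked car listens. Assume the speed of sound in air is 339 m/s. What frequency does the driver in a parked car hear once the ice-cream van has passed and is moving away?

Receding: f₂ = f · v/(v + v_s) = 467 × 339/348 ≈ 455 Hz.

455 Hz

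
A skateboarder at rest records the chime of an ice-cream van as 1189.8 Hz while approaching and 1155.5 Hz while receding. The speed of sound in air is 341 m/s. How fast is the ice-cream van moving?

f₁/f₂ = (v + v_s)/(v − v_s), so v_s = v · (f₁ − f₂)/(f₁ + f₂).
v_s = 341 × (1189.8 − 1155.5)/(1189.8 + 1155.5) = 341 × 34.3/2345.3 ≈ 5.0 m/s.

5.0 m/s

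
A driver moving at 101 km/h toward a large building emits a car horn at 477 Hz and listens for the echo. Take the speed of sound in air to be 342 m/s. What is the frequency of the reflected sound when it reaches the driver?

101 km/h = 28.06 m/s.
The large building receives the sound from a moving source: f₁ = f₀ · v/(v − v_e) = 477 × 342/313.94 ≈ 520 Hz.
On the return leg the driver is a moving observer: f₂ = f₁ · (v + v_e)/v = 520 × 370.06/342 ≈ 562 Hz.
Equivalently f₂ = f₀ · (v + v_e)/(v − v_e).

562 Hz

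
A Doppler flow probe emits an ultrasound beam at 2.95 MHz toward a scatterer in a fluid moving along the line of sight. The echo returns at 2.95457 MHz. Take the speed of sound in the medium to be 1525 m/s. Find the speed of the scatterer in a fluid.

Double Doppler shift off a moving reflector: f₂ = f₀ · (v + u)/(v − u) (u > 0 toward emitter).
Rearranging, u = v · (f₂ − f₀)/(f₂ + f₀) = 1525 × 0.00457/5.90457 ≈ 1.18 m/s.
So the scatterer in a fluid is moving at 1.18 m/s toward the emitter.

1.18 m/s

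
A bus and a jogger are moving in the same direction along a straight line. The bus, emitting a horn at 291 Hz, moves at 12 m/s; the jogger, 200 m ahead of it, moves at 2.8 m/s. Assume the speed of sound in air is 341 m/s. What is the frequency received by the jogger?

The jogger is ahead, so the bus is moving toward it while the jogger is moving away from the bus.
General Doppler shift: f' = f · (v − v_o)/(v − v_s).
f' = 291 × (341 − 2.8)/(341 − 12) = 291 × 338.2/329 ≈ 299 Hz.

299 Hz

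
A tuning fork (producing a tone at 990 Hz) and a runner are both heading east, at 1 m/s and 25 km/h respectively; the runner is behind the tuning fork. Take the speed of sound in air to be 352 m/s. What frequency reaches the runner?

1007 Hz

25 km/h = 6.944 m/s.
The runner is behind, so the tuning fork is moving away from it while the runner is moving toward the tuning fork.
With source receding and observer approaching, f' = f · (v + v_o)/(v + v_s).
f' = 990 × (352 + 6.944)/(352 + 1) = 990 × 358.94/353 ≈ 1007 Hz.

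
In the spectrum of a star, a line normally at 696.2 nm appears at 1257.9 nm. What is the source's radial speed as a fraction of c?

λ'/λ₀ = 1.8068 > 1 (redshift), so the source is receding.
λ'/λ₀ = √((1 + β)/(1 − β)) for a receding source ⇒ β = (r² − 1)/(r² + 1) with r = λ'/λ₀.
β = (3.2646 − 1)/(3.2646 + 1) ≈ 0.531.

0.531c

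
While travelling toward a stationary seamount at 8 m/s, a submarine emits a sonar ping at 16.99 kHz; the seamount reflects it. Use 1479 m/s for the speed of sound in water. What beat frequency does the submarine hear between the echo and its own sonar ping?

185 Hz

The seamount receives the sound from a moving source: f₁ = f₀ · v/(v − v_e) = 16.99 × 1479/1471 ≈ 17.0824 kHz.
On the return leg the submarine is a moving observer: f₂ = f₁ · (v + v_e)/v = 17.0824 × 1487/1479 ≈ 17.1748 kHz.
Equivalently f₂ = f₀ · (v + v_e)/(v − v_e).
Beat against the emitted tone (with f₀ = 16990 Hz): |f₂ − f₀| = 2v_e·f₀/(v − v_e) = 2 × 8 × 16990/1471 ≈ 185 Hz.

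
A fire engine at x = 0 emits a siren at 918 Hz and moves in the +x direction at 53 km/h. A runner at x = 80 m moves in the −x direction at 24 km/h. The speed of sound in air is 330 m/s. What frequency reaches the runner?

980 Hz

53 km/h = 14.72 m/s; 24 km/h = 6.667 m/s.
The observer lies on the +x side, so the source is heading toward the observer and the observer is heading toward the source.
General Doppler shift: f' = f · (v + v_o)/(v − v_s).
f' = 918 × (330 + 6.667)/(330 − 14.72) = 918 × 336.67/315.28 ≈ 980 Hz.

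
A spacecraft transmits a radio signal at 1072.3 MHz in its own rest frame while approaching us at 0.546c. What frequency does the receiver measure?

1978.8 MHz

Relativistic Doppler for frequency: f' = f₀ · √((1 + β)/(1 − β)).
f' = 1072.3 × √(1.5460/0.4540) = 1072.3 × 1.84534 ≈ 1978.8 MHz.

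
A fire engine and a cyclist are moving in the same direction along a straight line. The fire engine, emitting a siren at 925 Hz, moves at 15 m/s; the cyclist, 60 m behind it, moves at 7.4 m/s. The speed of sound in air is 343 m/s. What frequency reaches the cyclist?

The cyclist is behind, so the fire engine is moving away from it while the cyclist is moving toward the fire engine.
With source receding and observer approaching, f' = f · (v + v_o)/(v + v_s).
f' = 925 × (343 + 7.4)/(343 + 15) = 925 × 350.4/358 ≈ 905 Hz.

905 Hz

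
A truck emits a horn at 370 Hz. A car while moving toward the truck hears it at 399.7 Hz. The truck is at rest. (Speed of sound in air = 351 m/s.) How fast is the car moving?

f' = f · (v + v_o)/v ⇒ v_o = v · |f'/f − 1|.
v_o = 351 × |399.7/370 − 1| = 351 × 0.08027 ≈ 28 m/s.

28 m/s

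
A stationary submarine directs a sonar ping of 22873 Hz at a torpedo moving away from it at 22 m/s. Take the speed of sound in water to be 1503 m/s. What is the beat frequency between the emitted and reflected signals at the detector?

660 Hz

The torpedo first receives the wave as a moving observer: f₁ = f₀ · (v − u)/v = 22873 × (1503 − 22)/1503 ≈ 22538 Hz.
The reflection then acts as a moving source: f₂ = f₁ · v/(v + u) ≈ 22213 Hz.
Beat frequency: |f₂ − f₀| = 2u·f₀/(v + u) = 2 × 22 × 22873/1525 ≈ 660 Hz.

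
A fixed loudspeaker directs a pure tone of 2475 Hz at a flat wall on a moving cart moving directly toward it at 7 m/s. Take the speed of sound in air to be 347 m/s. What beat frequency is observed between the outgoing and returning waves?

At the flat wall on a moving cart (a moving observer), f₁ = f₀ · (v + u)/v = 2475 × 354/347 ≈ 2524.9 Hz.
On reflection it acts as a source moving toward the stationary detector: f₂ = f₁ · v/(v − u) = 2524.9 × 347/340 ≈ 2576.9 Hz.
Beat frequency: |f₂ − f₀| = 2u·f₀/(v − u) = 2 × 7 × 2475/340 ≈ 102 Hz.

102 Hz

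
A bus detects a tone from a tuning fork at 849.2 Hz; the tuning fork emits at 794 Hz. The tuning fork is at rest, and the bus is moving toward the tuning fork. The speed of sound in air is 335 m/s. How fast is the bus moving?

23.3 m/s

f' = f · (v + v_o)/v ⇒ v_o = v · |f'/f − 1|.
v_o = 335 × |849.2/794 − 1| = 335 × 0.06952 ≈ 23.3 m/s.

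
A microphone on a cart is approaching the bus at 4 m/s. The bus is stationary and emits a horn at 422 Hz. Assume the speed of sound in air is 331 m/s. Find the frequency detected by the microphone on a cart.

Moving observer, stationary source: f' = f · (v + v_o)/v.
f' = 422 × (331 + 4)/331 = 422 × 335/331 ≈ 427 Hz.

427 Hz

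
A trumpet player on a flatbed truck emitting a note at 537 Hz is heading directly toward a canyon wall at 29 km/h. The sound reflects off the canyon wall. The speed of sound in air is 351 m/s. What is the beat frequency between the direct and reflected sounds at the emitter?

25.2 Hz

29 km/h = 8.056 m/s.
The canyon wall receives the sound from a moving source: f₁ = f₀ · v/(v − v_e) = 537 × 351/342.94 ≈ 549.6 Hz.
On the return leg the trumpet player on a flatbed truck is a moving observer: f₂ = f₁ · (v + v_e)/v = 549.6 × 359.06/351 ≈ 562.2 Hz.
Equivalently f₂ = f₀ · (v + v_e)/(v − v_e).
Beat against the emitted tone: |f₂ − f₀| = 2v_e·f₀/(v − v_e) = 2 × 8.056 × 537/342.94 ≈ 25.2 Hz.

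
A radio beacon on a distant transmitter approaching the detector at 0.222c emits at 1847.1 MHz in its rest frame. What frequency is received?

Relativistic Doppler for frequency: f' = f₀ · √((1 + β)/(1 − β)).
f' = 1847.1 × √(1.2220/0.7780) = 1847.1 × 1.25327 ≈ 2314.9 MHz.

2314.9 MHz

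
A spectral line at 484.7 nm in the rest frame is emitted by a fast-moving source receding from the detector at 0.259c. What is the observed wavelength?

Relativistic Doppler for wavelength: λ' = λ₀ · √((1 + β)/(1 − β)).
λ' = 484.7 × √(1.2590/0.7410) = 484.7 × 1.30348 ≈ 631.8 nm.

631.8 nm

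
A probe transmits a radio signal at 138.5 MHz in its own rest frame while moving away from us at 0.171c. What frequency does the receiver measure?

116.5 MHz

Relativistic Doppler for frequency: f' = f₀ · √((1 − β)/(1 + β)).
f' = 138.5 × √(0.8290/1.1710) = 138.5 × 0.84139 ≈ 116.5 MHz.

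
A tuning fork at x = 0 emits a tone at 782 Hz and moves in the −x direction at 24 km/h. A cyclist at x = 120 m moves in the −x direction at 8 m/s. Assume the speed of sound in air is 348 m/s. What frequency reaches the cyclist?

24 km/h = 6.667 m/s.
The observer lies on the +x side, so the source is heading away from the observer and the observer is heading toward the source.
With source receding and observer approaching, f' = f · (v + v_o)/(v + v_s).
f' = 782 × (348 + 8)/(348 + 6.667) = 782 × 356/354.67 ≈ 785 Hz.

785 Hz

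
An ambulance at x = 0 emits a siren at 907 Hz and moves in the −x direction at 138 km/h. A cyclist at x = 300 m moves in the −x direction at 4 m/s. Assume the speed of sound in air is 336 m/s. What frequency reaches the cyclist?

138 km/h = 38.33 m/s.
The observer lies on the +x side, so the source is heading away from the observer and the observer is heading toward the source.
Both move, so f' = f · (v + v_o)/(v + v_s).
f' = 907 × (336 + 4)/(336 + 38.33) = 907 × 340/374.33 ≈ 824 Hz.

824 Hz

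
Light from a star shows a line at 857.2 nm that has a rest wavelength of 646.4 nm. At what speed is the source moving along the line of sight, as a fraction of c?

0.275

λ'/λ₀ = 1.3261 > 1 (redshift), so the source is receding.
λ'/λ₀ = √((1 + β)/(1 − β)) for a receding source ⇒ β = (r² − 1)/(r² + 1) with r = λ'/λ₀.
β = (1.7586 − 1)/(1.7586 + 1) ≈ 0.275.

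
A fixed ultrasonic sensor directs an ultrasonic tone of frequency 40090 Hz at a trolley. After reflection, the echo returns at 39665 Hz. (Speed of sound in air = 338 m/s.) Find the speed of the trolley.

Double Doppler shift off a moving reflector: f₂ = f₀ · (v + u)/(v − u) (u > 0 toward emitter).
Rearranging, u = v · (f₂ − f₀)/(f₂ + f₀) = 338 × -425/79755 ≈ -1.80 m/s.
So the trolley is moving at 1.80 m/s away from the emitter.

1.80 m/s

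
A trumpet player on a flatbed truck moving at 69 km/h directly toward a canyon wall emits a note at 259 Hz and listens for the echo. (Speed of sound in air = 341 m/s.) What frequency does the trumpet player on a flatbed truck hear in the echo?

290 Hz

69 km/h = 19.17 m/s.
The canyon wall receives the sound from a moving source: f₁ = f₀ · v/(v − v_e) = 259 × 341/321.83 ≈ 274 Hz.
On the return leg the trumpet player on a flatbed truck is a moving observer: f₂ = f₁ · (v + v_e)/v = 274 × 360.17/341 ≈ 290 Hz.
Equivalently f₂ = f₀ · (v + v_e)/(v − v_e).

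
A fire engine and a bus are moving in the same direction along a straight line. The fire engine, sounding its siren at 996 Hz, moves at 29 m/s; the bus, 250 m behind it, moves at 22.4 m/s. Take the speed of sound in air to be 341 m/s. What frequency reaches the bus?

The bus is behind, so the fire engine is moving away from it while the bus is moving toward the fire engine.
Both move, so f' = f · (v + v_o)/(v + v_s).
f' = 996 × (341 + 22.4)/(341 + 29) = 996 × 363.4/370 ≈ 978 Hz.

978 Hz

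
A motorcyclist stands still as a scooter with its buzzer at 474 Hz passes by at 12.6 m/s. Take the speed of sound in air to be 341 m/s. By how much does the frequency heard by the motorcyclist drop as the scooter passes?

35.1 Hz

Approaching: f₁ = f · v/(v − v_s) = 474 × 341/328.4 ≈ 492.2 Hz.
Receding: f₂ = f · v/(v + v_s) = 474 × 341/353.6 ≈ 457.1 Hz.
Drop: f₁ − f₂ = 2f·v·v_s/(v² − v_s²) = 2 × 474 × 341 × 12.6/(341² − 12.6²) ≈ 35.1 Hz.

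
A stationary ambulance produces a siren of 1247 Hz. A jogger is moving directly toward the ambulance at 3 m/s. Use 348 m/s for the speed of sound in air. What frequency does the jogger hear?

Moving observer, stationary source: f' = f · (v + v_o)/v.
f' = 1247 × (348 + 3)/348 = 1247 × 351/348 ≈ 1258 Hz.

1258 Hz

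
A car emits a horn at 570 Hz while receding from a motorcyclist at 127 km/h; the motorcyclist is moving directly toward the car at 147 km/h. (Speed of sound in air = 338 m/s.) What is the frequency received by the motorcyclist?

578 Hz

127 km/h = 35.28 m/s; 147 km/h = 40.83 m/s.
With source receding and observer approaching, f' = f · (v + v_o)/(v + v_s).
f' = 570 × (338 + 40.83)/(338 + 35.28) = 570 × 378.83/373.28 ≈ 578 Hz.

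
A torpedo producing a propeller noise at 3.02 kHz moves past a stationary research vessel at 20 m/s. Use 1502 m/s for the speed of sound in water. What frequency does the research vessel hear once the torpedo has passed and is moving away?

2.98 kHz

Receding: f₂ = f · v/(v + v_s) = 3.02 × 1502/1522 ≈ 2.98 kHz.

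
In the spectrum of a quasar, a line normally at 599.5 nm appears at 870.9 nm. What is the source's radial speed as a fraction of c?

0.357

λ'/λ₀ = 1.4527 > 1 (redshift), so the source is receding.
λ'/λ₀ = √((1 + β)/(1 − β)) for a receding source ⇒ β = (r² − 1)/(r² + 1) with r = λ'/λ₀.
β = (2.1104 − 1)/(2.1104 + 1) ≈ 0.357.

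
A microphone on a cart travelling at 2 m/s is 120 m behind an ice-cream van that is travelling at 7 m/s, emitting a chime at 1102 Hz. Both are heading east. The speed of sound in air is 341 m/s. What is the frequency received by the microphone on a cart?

1086 Hz

The microphone on a cart is behind, so the ice-cream van is moving away from it while the microphone on a cart is moving toward the ice-cream van.
With source receding and observer approaching, f' = f · (v + v_o)/(v + v_s).
f' = 1102 × (341 + 2)/(341 + 7) = 1102 × 343/348 ≈ 1086 Hz.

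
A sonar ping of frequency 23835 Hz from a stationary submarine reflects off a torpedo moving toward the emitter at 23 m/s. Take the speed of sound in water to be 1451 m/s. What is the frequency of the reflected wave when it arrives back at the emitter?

24603 Hz

The torpedo first receives the wave as a moving observer: f₁ = f₀ · (v + u)/v = 23835 × (1451 + 23)/1451 ≈ 24213 Hz.
On reflection it acts as a source moving toward the stationary detector: f₂ = f₁ · v/(v − u) = 24213 × 1451/1428 ≈ 24603 Hz.
Equivalently f₂ = f₀ · (v + u)/(v − u).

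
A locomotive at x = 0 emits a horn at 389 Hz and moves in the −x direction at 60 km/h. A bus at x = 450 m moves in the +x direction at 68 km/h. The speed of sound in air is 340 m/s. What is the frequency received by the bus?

350 Hz

60 km/h = 16.67 m/s; 68 km/h = 18.89 m/s.
The observer lies on the +x side, so the source is heading away from the observer and the observer is heading away from the source.
Both move, so f' = f · (v − v_o)/(v + v_s).
f' = 389 × (340 − 18.89)/(340 + 16.67) = 389 × 321.11/356.67 ≈ 350 Hz.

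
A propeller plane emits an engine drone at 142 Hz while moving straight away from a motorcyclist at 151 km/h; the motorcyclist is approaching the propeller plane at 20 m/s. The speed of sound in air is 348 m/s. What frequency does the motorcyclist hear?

151 km/h = 41.94 m/s.
With source receding and observer approaching, f' = f · (v + v_o)/(v + v_s).
f' = 142 × (348 + 20)/(348 + 41.94) = 142 × 368/389.94 ≈ 134 Hz.

134 Hz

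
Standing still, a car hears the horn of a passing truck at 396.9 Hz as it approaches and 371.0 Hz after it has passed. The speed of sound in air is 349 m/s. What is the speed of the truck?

11.8 m/s

f₁/f₂ = (v + v_s)/(v − v_s), so v_s = v · (f₁ − f₂)/(f₁ + f₂).
v_s = 349 × (396.9 − 371.0)/(396.9 + 371.0) = 349 × 25.9/767.9 ≈ 11.8 m/s.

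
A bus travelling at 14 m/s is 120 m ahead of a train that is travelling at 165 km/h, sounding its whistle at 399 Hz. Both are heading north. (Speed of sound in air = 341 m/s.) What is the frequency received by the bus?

165 km/h = 45.83 m/s.
The bus is ahead, so the train is moving toward it while the bus is moving away from the train.
General Doppler shift: f' = f · (v − v_o)/(v − v_s).
f' = 399 × (341 − 14)/(341 − 45.83) = 399 × 327/295.17 ≈ 442 Hz.

442 Hz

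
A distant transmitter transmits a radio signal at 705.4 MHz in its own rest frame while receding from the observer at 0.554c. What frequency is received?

Relativistic Doppler for frequency: f' = f₀ · √((1 − β)/(1 + β)).
f' = 705.4 × √(0.4460/1.5540) = 705.4 × 0.53573 ≈ 377.9 MHz.

377.9 MHz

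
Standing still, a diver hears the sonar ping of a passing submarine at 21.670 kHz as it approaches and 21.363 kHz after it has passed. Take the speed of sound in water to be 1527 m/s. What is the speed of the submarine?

f₁/f₂ = (v + v_s)/(v − v_s), so v_s = v · (f₁ − f₂)/(f₁ + f₂).
v_s = 1527 × (21.670 − 21.363)/(21.670 + 21.363) = 1527 × 0.307/43.033 ≈ 10.9 m/s.

10.9 m/s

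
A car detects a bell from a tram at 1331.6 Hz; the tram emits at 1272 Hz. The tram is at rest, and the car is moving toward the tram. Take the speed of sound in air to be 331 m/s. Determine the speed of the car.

15.5 m/s

f' = f · (v + v_o)/v ⇒ v_o = v · |f'/f − 1|.
v_o = 331 × |1331.6/1272 − 1| = 331 × 0.04686 ≈ 15.5 m/s.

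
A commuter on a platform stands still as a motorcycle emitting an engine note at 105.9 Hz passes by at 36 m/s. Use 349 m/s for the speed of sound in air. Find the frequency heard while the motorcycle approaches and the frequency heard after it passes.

Approaching: f₁ = f · v/(v − v_s) = 105.9 × 349/313 ≈ 118 Hz.
Receding: f₂ = f · v/(v + v_s) = 105.9 × 349/385 ≈ 96 Hz.

118 Hz approaching; 96 Hz receding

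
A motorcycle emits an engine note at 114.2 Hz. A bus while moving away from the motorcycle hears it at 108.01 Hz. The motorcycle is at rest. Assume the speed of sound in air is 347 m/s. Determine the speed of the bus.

18.8 m/s

f' = f · (v − v_o)/v ⇒ v_o = v · |f'/f − 1|.
v_o = 347 × |108.01/114.2 − 1| = 347 × 0.0542 ≈ 18.8 m/s.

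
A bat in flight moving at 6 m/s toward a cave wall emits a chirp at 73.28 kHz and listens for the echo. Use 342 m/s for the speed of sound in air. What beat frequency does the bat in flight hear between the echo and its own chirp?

2617 Hz

The cave wall receives the sound from a moving source: f₁ = f₀ · v/(v − v_e) = 73.28 × 342/336 ≈ 74.59 kHz.
On the return leg the bat in flight is a moving observer: f₂ = f₁ · (v + v_e)/v = 74.59 × 348/342 ≈ 75.90 kHz.
Equivalently f₂ = f₀ · (v + v_e)/(v − v_e).
Beat against the emitted tone (with f₀ = 73280 Hz): |f₂ − f₀| = 2v_e·f₀/(v − v_e) = 2 × 6 × 73280/336 ≈ 2617 Hz.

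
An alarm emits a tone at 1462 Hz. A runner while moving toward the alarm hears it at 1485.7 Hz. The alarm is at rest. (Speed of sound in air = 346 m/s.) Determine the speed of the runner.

5.6 m/s

f' = f · (v + v_o)/v ⇒ v_o = v · |f'/f − 1|.
v_o = 346 × |1485.7/1462 − 1| = 346 × 0.01621 ≈ 5.6 m/s.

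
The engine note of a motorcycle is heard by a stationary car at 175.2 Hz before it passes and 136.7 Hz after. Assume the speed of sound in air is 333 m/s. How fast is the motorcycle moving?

f₁/f₂ = (v + v_s)/(v − v_s), so v_s = v · (f₁ − f₂)/(f₁ + f₂).
v_s = 333 × (175.2 − 136.7)/(175.2 + 136.7) = 333 × 38.5/311.9 ≈ 41 m/s.

41 m/s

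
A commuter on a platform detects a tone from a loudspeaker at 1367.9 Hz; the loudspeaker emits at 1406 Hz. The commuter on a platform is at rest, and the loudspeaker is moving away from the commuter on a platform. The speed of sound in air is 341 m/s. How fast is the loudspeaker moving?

f' = f · v/(v + v_s) ⇒ v_s = v · |1 − f/f'|.
v_s = 341 × |1 − 1406/1367.9| = 341 × 0.02785 ≈ 9.5 m/s.

9.5 m/s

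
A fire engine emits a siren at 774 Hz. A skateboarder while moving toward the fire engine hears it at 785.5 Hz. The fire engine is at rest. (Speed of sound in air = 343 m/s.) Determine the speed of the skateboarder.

5.1 m/s

f' = f · (v + v_o)/v ⇒ v_o = v · |f'/f − 1|.
v_o = 343 × |785.5/774 − 1| = 343 × 0.01486 ≈ 5.1 m/s.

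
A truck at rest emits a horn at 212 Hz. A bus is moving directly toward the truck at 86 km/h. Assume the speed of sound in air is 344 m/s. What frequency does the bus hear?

227 Hz

86 km/h = 23.89 m/s.
Only the observer moves, toward the source, so f' = f · (v + v_o)/v.
f' = 212 × (344 + 23.89)/344 = 212 × 367.89/344 ≈ 227 Hz.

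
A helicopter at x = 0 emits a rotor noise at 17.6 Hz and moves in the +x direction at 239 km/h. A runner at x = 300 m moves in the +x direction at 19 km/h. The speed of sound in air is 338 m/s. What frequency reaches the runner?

21.6 Hz

239 km/h = 66.39 m/s; 19 km/h = 5.278 m/s.
The observer lies on the +x side, so the source is heading toward the observer and the observer is heading away from the source.
With source approaching and observer receding, f' = f · (v − v_o)/(v − v_s).
f' = 17.6 × (338 − 5.278)/(338 − 66.39) = 17.6 × 332.72/271.61 ≈ 21.6 Hz.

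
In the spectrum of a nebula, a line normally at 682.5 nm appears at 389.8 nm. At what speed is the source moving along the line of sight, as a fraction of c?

λ'/λ₀ = 0.5711 < 1 (blueshift), so the source is approaching.
λ'/λ₀ = √((1 − β)/(1 + β)) for an approaching source ⇒ β = (1 − r²)/(1 + r²) with r = λ'/λ₀.
β = (1 − 0.3262)/(1 + 0.3262) ≈ 0.508.

0.508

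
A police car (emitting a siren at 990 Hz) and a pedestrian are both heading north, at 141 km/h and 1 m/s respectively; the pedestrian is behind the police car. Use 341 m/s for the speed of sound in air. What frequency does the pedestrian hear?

891 Hz

141 km/h = 39.17 m/s.
The pedestrian is behind, so the police car is moving away from it while the pedestrian is moving toward the police car.
Both move, so f' = f · (v + v_o)/(v + v_s).
f' = 990 × (341 + 1)/(341 + 39.17) = 990 × 342/380.17 ≈ 891 Hz.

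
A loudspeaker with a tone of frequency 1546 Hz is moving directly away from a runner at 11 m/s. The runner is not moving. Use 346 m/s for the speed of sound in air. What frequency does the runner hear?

1498 Hz

Moving source, stationary observer: f' = f · v/(v + v_s) since the source is receding.
f' = 1546 × 346/(346 + 11) = 1546 × 346/357 ≈ 1498 Hz.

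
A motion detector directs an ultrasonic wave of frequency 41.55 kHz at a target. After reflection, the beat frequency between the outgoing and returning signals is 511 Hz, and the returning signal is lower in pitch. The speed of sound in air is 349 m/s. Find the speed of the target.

Double Doppler shift off a moving reflector: f₂ = f₀ · (v + u)/(v − u) (u > 0 toward emitter).
Returning signal is lower, so f₂ = f₀ − Δf = 41550 − 511 = 41039 Hz.
Rearranging, u = v · (f₂ − f₀)/(f₂ + f₀) = 349 × -511/82589 ≈ -2.16 m/s.
So the target is moving at 2.16 m/s away from the emitter.

2.16 m/s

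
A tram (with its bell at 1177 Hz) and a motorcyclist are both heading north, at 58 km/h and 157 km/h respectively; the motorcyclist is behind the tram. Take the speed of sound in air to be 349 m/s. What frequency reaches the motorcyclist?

1266 Hz

58 km/h = 16.11 m/s; 157 km/h = 43.61 m/s.
The motorcyclist is behind, so the tram is moving away from it while the motorcyclist is moving toward the tram.
General Doppler shift: f' = f · (v + v_o)/(v + v_s).
f' = 1177 × (349 + 43.61)/(349 + 16.11) = 1177 × 392.61/365.11 ≈ 1266 Hz.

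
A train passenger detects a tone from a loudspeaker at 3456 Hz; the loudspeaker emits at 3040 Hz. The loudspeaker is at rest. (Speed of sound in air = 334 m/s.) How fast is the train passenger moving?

f' > f, so the train passenger is approaching.
f' = f · (v + v_o)/v ⇒ v_o = v · |f'/f − 1|.
v_o = 334 × |3456/3040 − 1| = 334 × 0.1368 ≈ 46 m/s.

46 m/s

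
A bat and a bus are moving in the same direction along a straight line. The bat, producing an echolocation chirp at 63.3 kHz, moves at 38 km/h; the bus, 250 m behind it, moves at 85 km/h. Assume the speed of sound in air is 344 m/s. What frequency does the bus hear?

65.6 kHz

38 km/h = 10.56 m/s; 85 km/h = 23.61 m/s.
The bus is behind, so the bat is moving away from it while the bus is moving toward the bat.
With source receding and observer approaching, f' = f · (v + v_o)/(v + v_s).
f' = 63.3 × (344 + 23.61)/(344 + 10.56) = 63.3 × 367.61/354.56 ≈ 65.6 kHz.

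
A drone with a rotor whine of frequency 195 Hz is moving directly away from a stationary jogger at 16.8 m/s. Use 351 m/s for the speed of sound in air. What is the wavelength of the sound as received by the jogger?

1.89 m

Moving source, stationary observer: f' = f · v/(v + v_s) since the source is receding.
f' = 195 × 351/(351 + 16.8) ≈ 186 Hz.
λ' = v/f' = 351/186.093 ≈ 1.89 m.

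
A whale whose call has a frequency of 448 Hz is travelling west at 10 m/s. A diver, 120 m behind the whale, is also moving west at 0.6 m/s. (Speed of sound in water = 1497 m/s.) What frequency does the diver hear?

The diver is behind, so the whale is moving away from it while the diver is moving toward the whale.
With source receding and observer approaching, f' = f · (v + v_o)/(v + v_s).
f' = 448 × (1497 + 0.6)/(1497 + 10) = 448 × 1497.6/1507 ≈ 445 Hz.

445 Hz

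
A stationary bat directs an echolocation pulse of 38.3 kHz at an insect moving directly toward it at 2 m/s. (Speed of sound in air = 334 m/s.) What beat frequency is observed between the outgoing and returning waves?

At the insect (a moving observer), f₁ = f₀ · (v + u)/v = 38.3 × 336/334 ≈ 38.529 kHz.
The reflection then acts as a moving source: f₂ = f₁ · v/(v − u) ≈ 38.761 kHz.
Equivalently f₂ = f₀ · (v + u)/(v − u).
Beat frequency (with f₀ = 38300 Hz): |f₂ − f₀| = 2u·f₀/(v − u) = 2 × 2 × 38300/332 ≈ 461 Hz.

461 Hz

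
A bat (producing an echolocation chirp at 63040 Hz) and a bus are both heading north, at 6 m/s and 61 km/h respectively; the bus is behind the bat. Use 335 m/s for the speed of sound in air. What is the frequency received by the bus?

61 km/h = 16.94 m/s.
The bus is behind, so the bat is moving away from it while the bus is moving toward the bat.
With source receding and observer approaching, f' = f · (v + v_o)/(v + v_s).
f' = 63040 × (335 + 16.94)/(335 + 6) = 63040 × 351.94/341 ≈ 65063 Hz.

65063 Hz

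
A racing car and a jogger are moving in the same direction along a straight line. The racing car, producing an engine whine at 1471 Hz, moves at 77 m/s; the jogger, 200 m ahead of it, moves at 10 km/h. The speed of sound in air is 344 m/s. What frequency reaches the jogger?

1880 Hz

10 km/h = 2.778 m/s.
The jogger is ahead, so the racing car is moving toward it while the jogger is moving away from the racing car.
General Doppler shift: f' = f · (v − v_o)/(v − v_s).
f' = 1471 × (344 − 2.778)/(344 − 77) = 1471 × 341.22/267 ≈ 1880 Hz.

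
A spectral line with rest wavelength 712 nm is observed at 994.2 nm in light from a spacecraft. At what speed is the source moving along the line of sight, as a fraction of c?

λ'/λ₀ = 1.3963 > 1 (redshift), so the source is receding.
λ'/λ₀ = √((1 + β)/(1 − β)) for a receding source ⇒ β = (r² − 1)/(r² + 1) with r = λ'/λ₀.
β = (1.9498 − 1)/(1.9498 + 1) ≈ 0.322.

0.322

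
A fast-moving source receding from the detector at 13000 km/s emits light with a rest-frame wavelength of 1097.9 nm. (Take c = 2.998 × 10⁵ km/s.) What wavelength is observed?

β = v/c = 13000/299800 = 0.0434.
Relativistic Doppler for wavelength: λ' = λ₀ · √((1 + β)/(1 − β)).
λ' = 1097.9 × √(1.0434/0.9566) = 1097.9 × 1.04434 ≈ 1146.6 nm.

1146.6 nm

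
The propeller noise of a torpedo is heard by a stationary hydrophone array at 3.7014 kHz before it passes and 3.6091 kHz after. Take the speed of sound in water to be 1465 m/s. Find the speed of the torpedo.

18.5 m/s

f₁/f₂ = (v + v_s)/(v − v_s), so v_s = v · (f₁ − f₂)/(f₁ + f₂).
v_s = 1465 × (3.7014 − 3.6091)/(3.7014 + 3.6091) = 1465 × 0.0923/7.3105 ≈ 18.5 m/s.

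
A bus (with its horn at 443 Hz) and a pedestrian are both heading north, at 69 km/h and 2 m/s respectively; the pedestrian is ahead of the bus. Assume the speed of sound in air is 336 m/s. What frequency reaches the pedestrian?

467 Hz

69 km/h = 19.17 m/s.
The pedestrian is ahead, so the bus is moving toward it while the pedestrian is moving away from the bus.
With source approaching and observer receding, f' = f · (v − v_o)/(v − v_s).
f' = 443 × (336 − 2)/(336 − 19.17) = 443 × 334/316.83 ≈ 467 Hz.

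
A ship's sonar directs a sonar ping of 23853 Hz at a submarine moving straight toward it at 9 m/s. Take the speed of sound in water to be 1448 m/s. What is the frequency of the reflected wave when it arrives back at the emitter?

24151 Hz

The submarine first receives the wave as a moving observer: f₁ = f₀ · (v + u)/v = 23853 × (1448 + 9)/1448 ≈ 24001 Hz.
The reflection then acts as a moving source: f₂ = f₁ · v/(v − u) ≈ 24151 Hz.
Equivalently f₂ = f₀ · (v + u)/(v − u).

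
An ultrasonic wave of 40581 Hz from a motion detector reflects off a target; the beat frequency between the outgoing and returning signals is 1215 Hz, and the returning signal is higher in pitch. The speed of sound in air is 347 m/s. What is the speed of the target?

5.1 m/s

Double Doppler shift off a moving reflector: f₂ = f₀ · (v + u)/(v − u) (u > 0 toward emitter).
Returning signal is higher, so f₂ = f₀ + Δf = 40581 + 1215 = 41796 Hz.
Rearranging, u = v · (f₂ − f₀)/(f₂ + f₀) = 347 × 1215/82377 ≈ 5.1 m/s.
So the target is moving at 5.1 m/s toward the emitter.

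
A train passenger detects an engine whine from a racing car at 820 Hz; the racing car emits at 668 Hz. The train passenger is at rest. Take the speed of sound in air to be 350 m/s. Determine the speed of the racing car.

f' > f, so the racing car is approaching.
f' = f · v/(v − v_s) ⇒ v_s = v · |1 − f/f'|.
v_s = 350 × |1 − 668/820| = 350 × 0.1854 ≈ 65 m/s.

65 m/s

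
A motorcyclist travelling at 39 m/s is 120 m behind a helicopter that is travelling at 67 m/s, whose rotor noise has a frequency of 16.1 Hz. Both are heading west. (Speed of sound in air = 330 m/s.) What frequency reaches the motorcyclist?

15.0 Hz

The motorcyclist is behind, so the helicopter is moving away from it while the motorcyclist is moving toward the helicopter.
With source receding and observer approaching, f' = f · (v + v_o)/(v + v_s).
f' = 16.1 × (330 + 39)/(330 + 67) = 16.1 × 369/397 ≈ 15.0 Hz.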